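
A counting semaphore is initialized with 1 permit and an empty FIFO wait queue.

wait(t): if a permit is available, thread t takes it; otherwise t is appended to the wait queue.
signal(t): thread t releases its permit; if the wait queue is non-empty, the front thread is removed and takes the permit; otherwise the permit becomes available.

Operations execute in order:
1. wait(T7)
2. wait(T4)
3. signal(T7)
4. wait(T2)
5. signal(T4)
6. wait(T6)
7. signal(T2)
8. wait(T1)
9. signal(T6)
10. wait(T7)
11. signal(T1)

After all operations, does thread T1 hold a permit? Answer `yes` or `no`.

Answer: no

Derivation:
Step 1: wait(T7) -> count=0 queue=[] holders={T7}
Step 2: wait(T4) -> count=0 queue=[T4] holders={T7}
Step 3: signal(T7) -> count=0 queue=[] holders={T4}
Step 4: wait(T2) -> count=0 queue=[T2] holders={T4}
Step 5: signal(T4) -> count=0 queue=[] holders={T2}
Step 6: wait(T6) -> count=0 queue=[T6] holders={T2}
Step 7: signal(T2) -> count=0 queue=[] holders={T6}
Step 8: wait(T1) -> count=0 queue=[T1] holders={T6}
Step 9: signal(T6) -> count=0 queue=[] holders={T1}
Step 10: wait(T7) -> count=0 queue=[T7] holders={T1}
Step 11: signal(T1) -> count=0 queue=[] holders={T7}
Final holders: {T7} -> T1 not in holders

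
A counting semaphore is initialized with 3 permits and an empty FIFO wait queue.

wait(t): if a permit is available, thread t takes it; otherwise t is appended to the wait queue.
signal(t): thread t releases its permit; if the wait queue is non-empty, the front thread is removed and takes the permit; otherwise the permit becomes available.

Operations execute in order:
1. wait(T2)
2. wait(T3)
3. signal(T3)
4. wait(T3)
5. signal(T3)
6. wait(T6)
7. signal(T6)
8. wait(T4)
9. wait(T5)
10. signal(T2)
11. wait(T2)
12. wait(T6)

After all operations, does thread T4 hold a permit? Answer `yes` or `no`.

Step 1: wait(T2) -> count=2 queue=[] holders={T2}
Step 2: wait(T3) -> count=1 queue=[] holders={T2,T3}
Step 3: signal(T3) -> count=2 queue=[] holders={T2}
Step 4: wait(T3) -> count=1 queue=[] holders={T2,T3}
Step 5: signal(T3) -> count=2 queue=[] holders={T2}
Step 6: wait(T6) -> count=1 queue=[] holders={T2,T6}
Step 7: signal(T6) -> count=2 queue=[] holders={T2}
Step 8: wait(T4) -> count=1 queue=[] holders={T2,T4}
Step 9: wait(T5) -> count=0 queue=[] holders={T2,T4,T5}
Step 10: signal(T2) -> count=1 queue=[] holders={T4,T5}
Step 11: wait(T2) -> count=0 queue=[] holders={T2,T4,T5}
Step 12: wait(T6) -> count=0 queue=[T6] holders={T2,T4,T5}
Final holders: {T2,T4,T5} -> T4 in holders

Answer: yes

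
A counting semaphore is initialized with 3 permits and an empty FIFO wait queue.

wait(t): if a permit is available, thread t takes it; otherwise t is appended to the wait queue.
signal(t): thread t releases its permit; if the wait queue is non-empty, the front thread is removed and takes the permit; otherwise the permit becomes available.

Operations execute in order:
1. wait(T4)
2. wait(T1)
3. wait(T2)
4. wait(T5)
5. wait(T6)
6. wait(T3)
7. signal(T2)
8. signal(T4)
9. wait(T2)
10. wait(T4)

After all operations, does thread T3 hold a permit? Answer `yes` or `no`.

Step 1: wait(T4) -> count=2 queue=[] holders={T4}
Step 2: wait(T1) -> count=1 queue=[] holders={T1,T4}
Step 3: wait(T2) -> count=0 queue=[] holders={T1,T2,T4}
Step 4: wait(T5) -> count=0 queue=[T5] holders={T1,T2,T4}
Step 5: wait(T6) -> count=0 queue=[T5,T6] holders={T1,T2,T4}
Step 6: wait(T3) -> count=0 queue=[T5,T6,T3] holders={T1,T2,T4}
Step 7: signal(T2) -> count=0 queue=[T6,T3] holders={T1,T4,T5}
Step 8: signal(T4) -> count=0 queue=[T3] holders={T1,T5,T6}
Step 9: wait(T2) -> count=0 queue=[T3,T2] holders={T1,T5,T6}
Step 10: wait(T4) -> count=0 queue=[T3,T2,T4] holders={T1,T5,T6}
Final holders: {T1,T5,T6} -> T3 not in holders

Answer: no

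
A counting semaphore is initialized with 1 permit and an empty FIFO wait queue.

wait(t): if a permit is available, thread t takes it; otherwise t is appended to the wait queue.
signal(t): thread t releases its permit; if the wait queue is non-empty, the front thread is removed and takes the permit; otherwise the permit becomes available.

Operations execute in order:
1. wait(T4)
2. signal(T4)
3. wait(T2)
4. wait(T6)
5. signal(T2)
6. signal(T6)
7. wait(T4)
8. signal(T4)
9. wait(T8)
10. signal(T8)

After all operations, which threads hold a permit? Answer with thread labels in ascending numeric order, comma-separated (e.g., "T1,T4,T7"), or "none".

Step 1: wait(T4) -> count=0 queue=[] holders={T4}
Step 2: signal(T4) -> count=1 queue=[] holders={none}
Step 3: wait(T2) -> count=0 queue=[] holders={T2}
Step 4: wait(T6) -> count=0 queue=[T6] holders={T2}
Step 5: signal(T2) -> count=0 queue=[] holders={T6}
Step 6: signal(T6) -> count=1 queue=[] holders={none}
Step 7: wait(T4) -> count=0 queue=[] holders={T4}
Step 8: signal(T4) -> count=1 queue=[] holders={none}
Step 9: wait(T8) -> count=0 queue=[] holders={T8}
Step 10: signal(T8) -> count=1 queue=[] holders={none}
Final holders: none

Answer: none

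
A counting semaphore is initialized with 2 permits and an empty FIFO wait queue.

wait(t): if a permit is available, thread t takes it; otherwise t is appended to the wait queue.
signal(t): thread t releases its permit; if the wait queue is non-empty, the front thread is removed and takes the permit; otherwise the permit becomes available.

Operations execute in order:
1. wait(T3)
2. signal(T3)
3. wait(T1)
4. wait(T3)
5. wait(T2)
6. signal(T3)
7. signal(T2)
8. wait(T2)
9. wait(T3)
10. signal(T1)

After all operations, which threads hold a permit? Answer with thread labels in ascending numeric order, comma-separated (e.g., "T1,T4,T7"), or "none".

Answer: T2,T3

Derivation:
Step 1: wait(T3) -> count=1 queue=[] holders={T3}
Step 2: signal(T3) -> count=2 queue=[] holders={none}
Step 3: wait(T1) -> count=1 queue=[] holders={T1}
Step 4: wait(T3) -> count=0 queue=[] holders={T1,T3}
Step 5: wait(T2) -> count=0 queue=[T2] holders={T1,T3}
Step 6: signal(T3) -> count=0 queue=[] holders={T1,T2}
Step 7: signal(T2) -> count=1 queue=[] holders={T1}
Step 8: wait(T2) -> count=0 queue=[] holders={T1,T2}
Step 9: wait(T3) -> count=0 queue=[T3] holders={T1,T2}
Step 10: signal(T1) -> count=0 queue=[] holders={T2,T3}
Final holders: T2,T3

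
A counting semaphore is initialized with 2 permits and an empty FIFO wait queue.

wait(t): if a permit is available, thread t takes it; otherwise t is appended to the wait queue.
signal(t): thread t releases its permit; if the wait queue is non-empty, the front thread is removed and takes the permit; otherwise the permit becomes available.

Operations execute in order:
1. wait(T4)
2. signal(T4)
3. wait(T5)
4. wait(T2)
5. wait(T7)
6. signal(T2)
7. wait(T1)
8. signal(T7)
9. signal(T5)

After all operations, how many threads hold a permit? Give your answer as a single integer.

Answer: 1

Derivation:
Step 1: wait(T4) -> count=1 queue=[] holders={T4}
Step 2: signal(T4) -> count=2 queue=[] holders={none}
Step 3: wait(T5) -> count=1 queue=[] holders={T5}
Step 4: wait(T2) -> count=0 queue=[] holders={T2,T5}
Step 5: wait(T7) -> count=0 queue=[T7] holders={T2,T5}
Step 6: signal(T2) -> count=0 queue=[] holders={T5,T7}
Step 7: wait(T1) -> count=0 queue=[T1] holders={T5,T7}
Step 8: signal(T7) -> count=0 queue=[] holders={T1,T5}
Step 9: signal(T5) -> count=1 queue=[] holders={T1}
Final holders: {T1} -> 1 thread(s)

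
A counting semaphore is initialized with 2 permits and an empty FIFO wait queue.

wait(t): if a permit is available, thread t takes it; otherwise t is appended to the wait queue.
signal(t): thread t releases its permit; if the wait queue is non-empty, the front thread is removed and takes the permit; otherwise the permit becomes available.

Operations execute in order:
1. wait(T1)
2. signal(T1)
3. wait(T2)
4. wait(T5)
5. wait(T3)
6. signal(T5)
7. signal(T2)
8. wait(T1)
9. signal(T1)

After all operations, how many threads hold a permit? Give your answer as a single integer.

Answer: 1

Derivation:
Step 1: wait(T1) -> count=1 queue=[] holders={T1}
Step 2: signal(T1) -> count=2 queue=[] holders={none}
Step 3: wait(T2) -> count=1 queue=[] holders={T2}
Step 4: wait(T5) -> count=0 queue=[] holders={T2,T5}
Step 5: wait(T3) -> count=0 queue=[T3] holders={T2,T5}
Step 6: signal(T5) -> count=0 queue=[] holders={T2,T3}
Step 7: signal(T2) -> count=1 queue=[] holders={T3}
Step 8: wait(T1) -> count=0 queue=[] holders={T1,T3}
Step 9: signal(T1) -> count=1 queue=[] holders={T3}
Final holders: {T3} -> 1 thread(s)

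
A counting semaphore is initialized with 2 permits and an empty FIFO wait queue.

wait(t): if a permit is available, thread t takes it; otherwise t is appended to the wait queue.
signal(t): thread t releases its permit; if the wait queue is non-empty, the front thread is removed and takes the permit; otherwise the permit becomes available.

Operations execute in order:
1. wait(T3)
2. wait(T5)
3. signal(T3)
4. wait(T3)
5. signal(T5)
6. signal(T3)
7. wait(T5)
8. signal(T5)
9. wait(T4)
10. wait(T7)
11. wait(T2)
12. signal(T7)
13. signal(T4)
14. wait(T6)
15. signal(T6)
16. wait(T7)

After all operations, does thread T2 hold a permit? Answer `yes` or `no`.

Answer: yes

Derivation:
Step 1: wait(T3) -> count=1 queue=[] holders={T3}
Step 2: wait(T5) -> count=0 queue=[] holders={T3,T5}
Step 3: signal(T3) -> count=1 queue=[] holders={T5}
Step 4: wait(T3) -> count=0 queue=[] holders={T3,T5}
Step 5: signal(T5) -> count=1 queue=[] holders={T3}
Step 6: signal(T3) -> count=2 queue=[] holders={none}
Step 7: wait(T5) -> count=1 queue=[] holders={T5}
Step 8: signal(T5) -> count=2 queue=[] holders={none}
Step 9: wait(T4) -> count=1 queue=[] holders={T4}
Step 10: wait(T7) -> count=0 queue=[] holders={T4,T7}
Step 11: wait(T2) -> count=0 queue=[T2] holders={T4,T7}
Step 12: signal(T7) -> count=0 queue=[] holders={T2,T4}
Step 13: signal(T4) -> count=1 queue=[] holders={T2}
Step 14: wait(T6) -> count=0 queue=[] holders={T2,T6}
Step 15: signal(T6) -> count=1 queue=[] holders={T2}
Step 16: wait(T7) -> count=0 queue=[] holders={T2,T7}
Final holders: {T2,T7} -> T2 in holders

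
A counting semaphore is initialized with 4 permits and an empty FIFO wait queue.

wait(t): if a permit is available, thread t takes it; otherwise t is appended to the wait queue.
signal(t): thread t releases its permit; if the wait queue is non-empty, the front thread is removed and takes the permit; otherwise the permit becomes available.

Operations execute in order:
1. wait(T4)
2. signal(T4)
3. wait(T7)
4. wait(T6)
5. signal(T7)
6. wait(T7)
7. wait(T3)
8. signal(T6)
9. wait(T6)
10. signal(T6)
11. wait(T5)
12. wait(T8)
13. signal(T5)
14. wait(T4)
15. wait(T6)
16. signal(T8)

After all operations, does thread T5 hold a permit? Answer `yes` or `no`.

Answer: no

Derivation:
Step 1: wait(T4) -> count=3 queue=[] holders={T4}
Step 2: signal(T4) -> count=4 queue=[] holders={none}
Step 3: wait(T7) -> count=3 queue=[] holders={T7}
Step 4: wait(T6) -> count=2 queue=[] holders={T6,T7}
Step 5: signal(T7) -> count=3 queue=[] holders={T6}
Step 6: wait(T7) -> count=2 queue=[] holders={T6,T7}
Step 7: wait(T3) -> count=1 queue=[] holders={T3,T6,T7}
Step 8: signal(T6) -> count=2 queue=[] holders={T3,T7}
Step 9: wait(T6) -> count=1 queue=[] holders={T3,T6,T7}
Step 10: signal(T6) -> count=2 queue=[] holders={T3,T7}
Step 11: wait(T5) -> count=1 queue=[] holders={T3,T5,T7}
Step 12: wait(T8) -> count=0 queue=[] holders={T3,T5,T7,T8}
Step 13: signal(T5) -> count=1 queue=[] holders={T3,T7,T8}
Step 14: wait(T4) -> count=0 queue=[] holders={T3,T4,T7,T8}
Step 15: wait(T6) -> count=0 queue=[T6] holders={T3,T4,T7,T8}
Step 16: signal(T8) -> count=0 queue=[] holders={T3,T4,T6,T7}
Final holders: {T3,T4,T6,T7} -> T5 not in holders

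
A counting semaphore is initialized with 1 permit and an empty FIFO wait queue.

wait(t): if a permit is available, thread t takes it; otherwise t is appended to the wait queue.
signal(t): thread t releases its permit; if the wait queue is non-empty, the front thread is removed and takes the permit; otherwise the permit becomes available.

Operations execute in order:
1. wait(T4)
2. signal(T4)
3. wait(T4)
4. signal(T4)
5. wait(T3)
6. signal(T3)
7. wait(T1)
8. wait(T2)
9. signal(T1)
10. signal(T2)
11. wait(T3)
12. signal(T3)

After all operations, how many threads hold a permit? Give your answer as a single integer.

Step 1: wait(T4) -> count=0 queue=[] holders={T4}
Step 2: signal(T4) -> count=1 queue=[] holders={none}
Step 3: wait(T4) -> count=0 queue=[] holders={T4}
Step 4: signal(T4) -> count=1 queue=[] holders={none}
Step 5: wait(T3) -> count=0 queue=[] holders={T3}
Step 6: signal(T3) -> count=1 queue=[] holders={none}
Step 7: wait(T1) -> count=0 queue=[] holders={T1}
Step 8: wait(T2) -> count=0 queue=[T2] holders={T1}
Step 9: signal(T1) -> count=0 queue=[] holders={T2}
Step 10: signal(T2) -> count=1 queue=[] holders={none}
Step 11: wait(T3) -> count=0 queue=[] holders={T3}
Step 12: signal(T3) -> count=1 queue=[] holders={none}
Final holders: {none} -> 0 thread(s)

Answer: 0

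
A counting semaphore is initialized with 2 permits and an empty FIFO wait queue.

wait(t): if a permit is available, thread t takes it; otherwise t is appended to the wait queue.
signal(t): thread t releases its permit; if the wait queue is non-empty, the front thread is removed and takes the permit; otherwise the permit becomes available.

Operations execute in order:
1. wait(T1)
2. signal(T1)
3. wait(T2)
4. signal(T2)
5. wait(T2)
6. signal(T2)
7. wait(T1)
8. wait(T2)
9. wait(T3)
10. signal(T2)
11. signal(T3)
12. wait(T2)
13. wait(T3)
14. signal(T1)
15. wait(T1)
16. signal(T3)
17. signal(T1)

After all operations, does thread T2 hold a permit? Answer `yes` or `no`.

Answer: yes

Derivation:
Step 1: wait(T1) -> count=1 queue=[] holders={T1}
Step 2: signal(T1) -> count=2 queue=[] holders={none}
Step 3: wait(T2) -> count=1 queue=[] holders={T2}
Step 4: signal(T2) -> count=2 queue=[] holders={none}
Step 5: wait(T2) -> count=1 queue=[] holders={T2}
Step 6: signal(T2) -> count=2 queue=[] holders={none}
Step 7: wait(T1) -> count=1 queue=[] holders={T1}
Step 8: wait(T2) -> count=0 queue=[] holders={T1,T2}
Step 9: wait(T3) -> count=0 queue=[T3] holders={T1,T2}
Step 10: signal(T2) -> count=0 queue=[] holders={T1,T3}
Step 11: signal(T3) -> count=1 queue=[] holders={T1}
Step 12: wait(T2) -> count=0 queue=[] holders={T1,T2}
Step 13: wait(T3) -> count=0 queue=[T3] holders={T1,T2}
Step 14: signal(T1) -> count=0 queue=[] holders={T2,T3}
Step 15: wait(T1) -> count=0 queue=[T1] holders={T2,T3}
Step 16: signal(T3) -> count=0 queue=[] holders={T1,T2}
Step 17: signal(T1) -> count=1 queue=[] holders={T2}
Final holders: {T2} -> T2 in holders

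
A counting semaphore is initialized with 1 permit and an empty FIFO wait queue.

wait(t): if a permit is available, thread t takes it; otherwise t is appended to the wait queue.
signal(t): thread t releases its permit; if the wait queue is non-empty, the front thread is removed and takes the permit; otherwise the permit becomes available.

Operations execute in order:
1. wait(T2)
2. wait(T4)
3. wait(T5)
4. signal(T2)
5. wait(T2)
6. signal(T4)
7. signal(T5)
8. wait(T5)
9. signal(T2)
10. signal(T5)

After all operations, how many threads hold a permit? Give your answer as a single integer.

Step 1: wait(T2) -> count=0 queue=[] holders={T2}
Step 2: wait(T4) -> count=0 queue=[T4] holders={T2}
Step 3: wait(T5) -> count=0 queue=[T4,T5] holders={T2}
Step 4: signal(T2) -> count=0 queue=[T5] holders={T4}
Step 5: wait(T2) -> count=0 queue=[T5,T2] holders={T4}
Step 6: signal(T4) -> count=0 queue=[T2] holders={T5}
Step 7: signal(T5) -> count=0 queue=[] holders={T2}
Step 8: wait(T5) -> count=0 queue=[T5] holders={T2}
Step 9: signal(T2) -> count=0 queue=[] holders={T5}
Step 10: signal(T5) -> count=1 queue=[] holders={none}
Final holders: {none} -> 0 thread(s)

Answer: 0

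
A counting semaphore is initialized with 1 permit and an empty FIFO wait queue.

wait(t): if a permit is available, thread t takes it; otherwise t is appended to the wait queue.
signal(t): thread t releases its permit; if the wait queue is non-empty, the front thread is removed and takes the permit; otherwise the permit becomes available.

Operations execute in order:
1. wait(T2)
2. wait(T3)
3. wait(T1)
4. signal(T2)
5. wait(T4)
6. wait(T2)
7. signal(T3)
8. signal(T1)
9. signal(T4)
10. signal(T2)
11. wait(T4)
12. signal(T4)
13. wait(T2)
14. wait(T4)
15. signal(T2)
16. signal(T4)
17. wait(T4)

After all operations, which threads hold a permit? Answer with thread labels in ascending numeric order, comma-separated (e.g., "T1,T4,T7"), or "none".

Step 1: wait(T2) -> count=0 queue=[] holders={T2}
Step 2: wait(T3) -> count=0 queue=[T3] holders={T2}
Step 3: wait(T1) -> count=0 queue=[T3,T1] holders={T2}
Step 4: signal(T2) -> count=0 queue=[T1] holders={T3}
Step 5: wait(T4) -> count=0 queue=[T1,T4] holders={T3}
Step 6: wait(T2) -> count=0 queue=[T1,T4,T2] holders={T3}
Step 7: signal(T3) -> count=0 queue=[T4,T2] holders={T1}
Step 8: signal(T1) -> count=0 queue=[T2] holders={T4}
Step 9: signal(T4) -> count=0 queue=[] holders={T2}
Step 10: signal(T2) -> count=1 queue=[] holders={none}
Step 11: wait(T4) -> count=0 queue=[] holders={T4}
Step 12: signal(T4) -> count=1 queue=[] holders={none}
Step 13: wait(T2) -> count=0 queue=[] holders={T2}
Step 14: wait(T4) -> count=0 queue=[T4] holders={T2}
Step 15: signal(T2) -> count=0 queue=[] holders={T4}
Step 16: signal(T4) -> count=1 queue=[] holders={none}
Step 17: wait(T4) -> count=0 queue=[] holders={T4}
Final holders: T4

Answer: T4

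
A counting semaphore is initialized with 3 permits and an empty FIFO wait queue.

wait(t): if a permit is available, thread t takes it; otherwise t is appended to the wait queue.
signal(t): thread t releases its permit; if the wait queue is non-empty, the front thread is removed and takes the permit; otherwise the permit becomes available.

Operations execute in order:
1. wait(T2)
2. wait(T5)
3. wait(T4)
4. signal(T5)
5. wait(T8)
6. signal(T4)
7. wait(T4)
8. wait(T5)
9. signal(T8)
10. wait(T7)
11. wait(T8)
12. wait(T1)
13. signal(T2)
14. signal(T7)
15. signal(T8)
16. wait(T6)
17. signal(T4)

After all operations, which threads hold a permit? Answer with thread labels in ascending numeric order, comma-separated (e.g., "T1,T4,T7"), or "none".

Answer: T1,T5,T6

Derivation:
Step 1: wait(T2) -> count=2 queue=[] holders={T2}
Step 2: wait(T5) -> count=1 queue=[] holders={T2,T5}
Step 3: wait(T4) -> count=0 queue=[] holders={T2,T4,T5}
Step 4: signal(T5) -> count=1 queue=[] holders={T2,T4}
Step 5: wait(T8) -> count=0 queue=[] holders={T2,T4,T8}
Step 6: signal(T4) -> count=1 queue=[] holders={T2,T8}
Step 7: wait(T4) -> count=0 queue=[] holders={T2,T4,T8}
Step 8: wait(T5) -> count=0 queue=[T5] holders={T2,T4,T8}
Step 9: signal(T8) -> count=0 queue=[] holders={T2,T4,T5}
Step 10: wait(T7) -> count=0 queue=[T7] holders={T2,T4,T5}
Step 11: wait(T8) -> count=0 queue=[T7,T8] holders={T2,T4,T5}
Step 12: wait(T1) -> count=0 queue=[T7,T8,T1] holders={T2,T4,T5}
Step 13: signal(T2) -> count=0 queue=[T8,T1] holders={T4,T5,T7}
Step 14: signal(T7) -> count=0 queue=[T1] holders={T4,T5,T8}
Step 15: signal(T8) -> count=0 queue=[] holders={T1,T4,T5}
Step 16: wait(T6) -> count=0 queue=[T6] holders={T1,T4,T5}
Step 17: signal(T4) -> count=0 queue=[] holders={T1,T5,T6}
Final holders: T1,T5,T6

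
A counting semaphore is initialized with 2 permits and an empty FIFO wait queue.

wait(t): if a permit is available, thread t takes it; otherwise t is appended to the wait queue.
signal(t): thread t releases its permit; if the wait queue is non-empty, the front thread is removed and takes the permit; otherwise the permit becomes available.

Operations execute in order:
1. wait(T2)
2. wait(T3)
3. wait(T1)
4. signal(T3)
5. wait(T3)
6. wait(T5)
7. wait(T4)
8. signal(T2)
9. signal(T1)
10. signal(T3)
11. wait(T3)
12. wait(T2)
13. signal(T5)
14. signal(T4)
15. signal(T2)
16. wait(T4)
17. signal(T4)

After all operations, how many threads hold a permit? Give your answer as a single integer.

Step 1: wait(T2) -> count=1 queue=[] holders={T2}
Step 2: wait(T3) -> count=0 queue=[] holders={T2,T3}
Step 3: wait(T1) -> count=0 queue=[T1] holders={T2,T3}
Step 4: signal(T3) -> count=0 queue=[] holders={T1,T2}
Step 5: wait(T3) -> count=0 queue=[T3] holders={T1,T2}
Step 6: wait(T5) -> count=0 queue=[T3,T5] holders={T1,T2}
Step 7: wait(T4) -> count=0 queue=[T3,T5,T4] holders={T1,T2}
Step 8: signal(T2) -> count=0 queue=[T5,T4] holders={T1,T3}
Step 9: signal(T1) -> count=0 queue=[T4] holders={T3,T5}
Step 10: signal(T3) -> count=0 queue=[] holders={T4,T5}
Step 11: wait(T3) -> count=0 queue=[T3] holders={T4,T5}
Step 12: wait(T2) -> count=0 queue=[T3,T2] holders={T4,T5}
Step 13: signal(T5) -> count=0 queue=[T2] holders={T3,T4}
Step 14: signal(T4) -> count=0 queue=[] holders={T2,T3}
Step 15: signal(T2) -> count=1 queue=[] holders={T3}
Step 16: wait(T4) -> count=0 queue=[] holders={T3,T4}
Step 17: signal(T4) -> count=1 queue=[] holders={T3}
Final holders: {T3} -> 1 thread(s)

Answer: 1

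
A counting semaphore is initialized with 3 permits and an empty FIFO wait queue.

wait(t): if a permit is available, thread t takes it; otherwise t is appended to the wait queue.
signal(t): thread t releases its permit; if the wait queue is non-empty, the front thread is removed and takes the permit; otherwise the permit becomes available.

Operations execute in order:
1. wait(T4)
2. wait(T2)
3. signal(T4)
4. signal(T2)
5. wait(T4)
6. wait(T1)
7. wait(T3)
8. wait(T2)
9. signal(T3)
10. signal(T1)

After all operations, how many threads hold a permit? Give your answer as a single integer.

Step 1: wait(T4) -> count=2 queue=[] holders={T4}
Step 2: wait(T2) -> count=1 queue=[] holders={T2,T4}
Step 3: signal(T4) -> count=2 queue=[] holders={T2}
Step 4: signal(T2) -> count=3 queue=[] holders={none}
Step 5: wait(T4) -> count=2 queue=[] holders={T4}
Step 6: wait(T1) -> count=1 queue=[] holders={T1,T4}
Step 7: wait(T3) -> count=0 queue=[] holders={T1,T3,T4}
Step 8: wait(T2) -> count=0 queue=[T2] holders={T1,T3,T4}
Step 9: signal(T3) -> count=0 queue=[] holders={T1,T2,T4}
Step 10: signal(T1) -> count=1 queue=[] holders={T2,T4}
Final holders: {T2,T4} -> 2 thread(s)

Answer: 2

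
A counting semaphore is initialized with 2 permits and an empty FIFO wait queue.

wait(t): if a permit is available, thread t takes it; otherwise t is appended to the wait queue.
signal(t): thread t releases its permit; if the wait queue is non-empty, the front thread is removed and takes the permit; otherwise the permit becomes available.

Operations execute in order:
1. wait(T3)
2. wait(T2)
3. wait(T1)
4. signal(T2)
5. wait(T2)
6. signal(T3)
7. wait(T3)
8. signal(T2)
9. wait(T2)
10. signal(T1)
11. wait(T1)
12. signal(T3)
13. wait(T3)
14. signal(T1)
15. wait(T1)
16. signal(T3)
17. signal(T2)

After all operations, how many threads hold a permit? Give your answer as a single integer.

Step 1: wait(T3) -> count=1 queue=[] holders={T3}
Step 2: wait(T2) -> count=0 queue=[] holders={T2,T3}
Step 3: wait(T1) -> count=0 queue=[T1] holders={T2,T3}
Step 4: signal(T2) -> count=0 queue=[] holders={T1,T3}
Step 5: wait(T2) -> count=0 queue=[T2] holders={T1,T3}
Step 6: signal(T3) -> count=0 queue=[] holders={T1,T2}
Step 7: wait(T3) -> count=0 queue=[T3] holders={T1,T2}
Step 8: signal(T2) -> count=0 queue=[] holders={T1,T3}
Step 9: wait(T2) -> count=0 queue=[T2] holders={T1,T3}
Step 10: signal(T1) -> count=0 queue=[] holders={T2,T3}
Step 11: wait(T1) -> count=0 queue=[T1] holders={T2,T3}
Step 12: signal(T3) -> count=0 queue=[] holders={T1,T2}
Step 13: wait(T3) -> count=0 queue=[T3] holders={T1,T2}
Step 14: signal(T1) -> count=0 queue=[] holders={T2,T3}
Step 15: wait(T1) -> count=0 queue=[T1] holders={T2,T3}
Step 16: signal(T3) -> count=0 queue=[] holders={T1,T2}
Step 17: signal(T2) -> count=1 queue=[] holders={T1}
Final holders: {T1} -> 1 thread(s)

Answer: 1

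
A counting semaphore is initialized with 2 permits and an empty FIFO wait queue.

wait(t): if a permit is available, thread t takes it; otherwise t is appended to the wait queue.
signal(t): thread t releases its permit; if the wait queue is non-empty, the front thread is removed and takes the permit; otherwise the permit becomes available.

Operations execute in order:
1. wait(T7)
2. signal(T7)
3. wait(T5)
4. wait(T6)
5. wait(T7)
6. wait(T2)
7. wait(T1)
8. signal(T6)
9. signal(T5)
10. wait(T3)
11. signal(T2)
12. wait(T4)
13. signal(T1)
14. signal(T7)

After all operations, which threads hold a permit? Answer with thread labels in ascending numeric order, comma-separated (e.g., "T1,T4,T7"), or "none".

Step 1: wait(T7) -> count=1 queue=[] holders={T7}
Step 2: signal(T7) -> count=2 queue=[] holders={none}
Step 3: wait(T5) -> count=1 queue=[] holders={T5}
Step 4: wait(T6) -> count=0 queue=[] holders={T5,T6}
Step 5: wait(T7) -> count=0 queue=[T7] holders={T5,T6}
Step 6: wait(T2) -> count=0 queue=[T7,T2] holders={T5,T6}
Step 7: wait(T1) -> count=0 queue=[T7,T2,T1] holders={T5,T6}
Step 8: signal(T6) -> count=0 queue=[T2,T1] holders={T5,T7}
Step 9: signal(T5) -> count=0 queue=[T1] holders={T2,T7}
Step 10: wait(T3) -> count=0 queue=[T1,T3] holders={T2,T7}
Step 11: signal(T2) -> count=0 queue=[T3] holders={T1,T7}
Step 12: wait(T4) -> count=0 queue=[T3,T4] holders={T1,T7}
Step 13: signal(T1) -> count=0 queue=[T4] holders={T3,T7}
Step 14: signal(T7) -> count=0 queue=[] holders={T3,T4}
Final holders: T3,T4

Answer: T3,T4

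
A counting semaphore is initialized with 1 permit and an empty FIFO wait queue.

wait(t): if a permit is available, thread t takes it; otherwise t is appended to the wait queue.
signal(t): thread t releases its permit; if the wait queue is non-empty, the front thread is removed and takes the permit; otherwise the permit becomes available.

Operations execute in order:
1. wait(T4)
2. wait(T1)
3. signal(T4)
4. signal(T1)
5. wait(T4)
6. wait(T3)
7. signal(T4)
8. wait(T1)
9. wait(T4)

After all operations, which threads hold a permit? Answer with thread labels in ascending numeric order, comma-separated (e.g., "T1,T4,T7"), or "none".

Step 1: wait(T4) -> count=0 queue=[] holders={T4}
Step 2: wait(T1) -> count=0 queue=[T1] holders={T4}
Step 3: signal(T4) -> count=0 queue=[] holders={T1}
Step 4: signal(T1) -> count=1 queue=[] holders={none}
Step 5: wait(T4) -> count=0 queue=[] holders={T4}
Step 6: wait(T3) -> count=0 queue=[T3] holders={T4}
Step 7: signal(T4) -> count=0 queue=[] holders={T3}
Step 8: wait(T1) -> count=0 queue=[T1] holders={T3}
Step 9: wait(T4) -> count=0 queue=[T1,T4] holders={T3}
Final holders: T3

Answer: T3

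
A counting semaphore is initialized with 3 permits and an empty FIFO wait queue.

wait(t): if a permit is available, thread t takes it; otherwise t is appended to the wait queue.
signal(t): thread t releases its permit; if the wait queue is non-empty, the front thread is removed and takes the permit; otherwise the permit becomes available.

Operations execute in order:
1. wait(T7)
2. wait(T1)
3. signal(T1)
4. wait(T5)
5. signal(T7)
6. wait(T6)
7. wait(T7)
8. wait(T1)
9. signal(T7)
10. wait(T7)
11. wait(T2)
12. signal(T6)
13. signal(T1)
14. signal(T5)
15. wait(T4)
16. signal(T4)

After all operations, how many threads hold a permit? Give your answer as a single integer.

Step 1: wait(T7) -> count=2 queue=[] holders={T7}
Step 2: wait(T1) -> count=1 queue=[] holders={T1,T7}
Step 3: signal(T1) -> count=2 queue=[] holders={T7}
Step 4: wait(T5) -> count=1 queue=[] holders={T5,T7}
Step 5: signal(T7) -> count=2 queue=[] holders={T5}
Step 6: wait(T6) -> count=1 queue=[] holders={T5,T6}
Step 7: wait(T7) -> count=0 queue=[] holders={T5,T6,T7}
Step 8: wait(T1) -> count=0 queue=[T1] holders={T5,T6,T7}
Step 9: signal(T7) -> count=0 queue=[] holders={T1,T5,T6}
Step 10: wait(T7) -> count=0 queue=[T7] holders={T1,T5,T6}
Step 11: wait(T2) -> count=0 queue=[T7,T2] holders={T1,T5,T6}
Step 12: signal(T6) -> count=0 queue=[T2] holders={T1,T5,T7}
Step 13: signal(T1) -> count=0 queue=[] holders={T2,T5,T7}
Step 14: signal(T5) -> count=1 queue=[] holders={T2,T7}
Step 15: wait(T4) -> count=0 queue=[] holders={T2,T4,T7}
Step 16: signal(T4) -> count=1 queue=[] holders={T2,T7}
Final holders: {T2,T7} -> 2 thread(s)

Answer: 2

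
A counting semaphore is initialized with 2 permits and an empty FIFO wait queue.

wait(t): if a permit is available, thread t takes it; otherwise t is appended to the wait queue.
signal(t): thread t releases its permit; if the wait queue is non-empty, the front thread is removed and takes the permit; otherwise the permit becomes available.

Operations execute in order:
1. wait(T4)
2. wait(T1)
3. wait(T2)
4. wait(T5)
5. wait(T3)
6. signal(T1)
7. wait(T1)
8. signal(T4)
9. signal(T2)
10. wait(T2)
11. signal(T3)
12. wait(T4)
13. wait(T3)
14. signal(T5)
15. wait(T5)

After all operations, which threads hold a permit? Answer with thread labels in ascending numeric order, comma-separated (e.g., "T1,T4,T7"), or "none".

Answer: T1,T2

Derivation:
Step 1: wait(T4) -> count=1 queue=[] holders={T4}
Step 2: wait(T1) -> count=0 queue=[] holders={T1,T4}
Step 3: wait(T2) -> count=0 queue=[T2] holders={T1,T4}
Step 4: wait(T5) -> count=0 queue=[T2,T5] holders={T1,T4}
Step 5: wait(T3) -> count=0 queue=[T2,T5,T3] holders={T1,T4}
Step 6: signal(T1) -> count=0 queue=[T5,T3] holders={T2,T4}
Step 7: wait(T1) -> count=0 queue=[T5,T3,T1] holders={T2,T4}
Step 8: signal(T4) -> count=0 queue=[T3,T1] holders={T2,T5}
Step 9: signal(T2) -> count=0 queue=[T1] holders={T3,T5}
Step 10: wait(T2) -> count=0 queue=[T1,T2] holders={T3,T5}
Step 11: signal(T3) -> count=0 queue=[T2] holders={T1,T5}
Step 12: wait(T4) -> count=0 queue=[T2,T4] holders={T1,T5}
Step 13: wait(T3) -> count=0 queue=[T2,T4,T3] holders={T1,T5}
Step 14: signal(T5) -> count=0 queue=[T4,T3] holders={T1,T2}
Step 15: wait(T5) -> count=0 queue=[T4,T3,T5] holders={T1,T2}
Final holders: T1,T2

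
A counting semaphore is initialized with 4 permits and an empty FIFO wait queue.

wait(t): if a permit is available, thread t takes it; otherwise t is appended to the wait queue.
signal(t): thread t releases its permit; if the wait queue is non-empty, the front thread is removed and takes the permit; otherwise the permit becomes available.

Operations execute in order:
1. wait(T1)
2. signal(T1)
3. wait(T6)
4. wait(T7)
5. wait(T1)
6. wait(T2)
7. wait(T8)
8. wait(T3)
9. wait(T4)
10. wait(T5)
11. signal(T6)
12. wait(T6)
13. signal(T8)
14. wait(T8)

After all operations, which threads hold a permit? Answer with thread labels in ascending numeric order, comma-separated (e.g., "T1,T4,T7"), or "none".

Step 1: wait(T1) -> count=3 queue=[] holders={T1}
Step 2: signal(T1) -> count=4 queue=[] holders={none}
Step 3: wait(T6) -> count=3 queue=[] holders={T6}
Step 4: wait(T7) -> count=2 queue=[] holders={T6,T7}
Step 5: wait(T1) -> count=1 queue=[] holders={T1,T6,T7}
Step 6: wait(T2) -> count=0 queue=[] holders={T1,T2,T6,T7}
Step 7: wait(T8) -> count=0 queue=[T8] holders={T1,T2,T6,T7}
Step 8: wait(T3) -> count=0 queue=[T8,T3] holders={T1,T2,T6,T7}
Step 9: wait(T4) -> count=0 queue=[T8,T3,T4] holders={T1,T2,T6,T7}
Step 10: wait(T5) -> count=0 queue=[T8,T3,T4,T5] holders={T1,T2,T6,T7}
Step 11: signal(T6) -> count=0 queue=[T3,T4,T5] holders={T1,T2,T7,T8}
Step 12: wait(T6) -> count=0 queue=[T3,T4,T5,T6] holders={T1,T2,T7,T8}
Step 13: signal(T8) -> count=0 queue=[T4,T5,T6] holders={T1,T2,T3,T7}
Step 14: wait(T8) -> count=0 queue=[T4,T5,T6,T8] holders={T1,T2,T3,T7}
Final holders: T1,T2,T3,T7

Answer: T1,T2,T3,T7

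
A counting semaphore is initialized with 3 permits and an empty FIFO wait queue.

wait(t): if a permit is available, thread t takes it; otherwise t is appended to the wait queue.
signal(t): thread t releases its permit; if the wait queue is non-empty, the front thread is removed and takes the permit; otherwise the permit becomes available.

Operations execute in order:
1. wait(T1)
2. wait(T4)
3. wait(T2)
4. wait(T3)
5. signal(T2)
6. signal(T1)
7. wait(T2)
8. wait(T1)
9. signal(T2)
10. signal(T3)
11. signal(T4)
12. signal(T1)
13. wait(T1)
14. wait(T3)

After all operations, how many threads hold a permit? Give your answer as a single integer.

Answer: 2

Derivation:
Step 1: wait(T1) -> count=2 queue=[] holders={T1}
Step 2: wait(T4) -> count=1 queue=[] holders={T1,T4}
Step 3: wait(T2) -> count=0 queue=[] holders={T1,T2,T4}
Step 4: wait(T3) -> count=0 queue=[T3] holders={T1,T2,T4}
Step 5: signal(T2) -> count=0 queue=[] holders={T1,T3,T4}
Step 6: signal(T1) -> count=1 queue=[] holders={T3,T4}
Step 7: wait(T2) -> count=0 queue=[] holders={T2,T3,T4}
Step 8: wait(T1) -> count=0 queue=[T1] holders={T2,T3,T4}
Step 9: signal(T2) -> count=0 queue=[] holders={T1,T3,T4}
Step 10: signal(T3) -> count=1 queue=[] holders={T1,T4}
Step 11: signal(T4) -> count=2 queue=[] holders={T1}
Step 12: signal(T1) -> count=3 queue=[] holders={none}
Step 13: wait(T1) -> count=2 queue=[] holders={T1}
Step 14: wait(T3) -> count=1 queue=[] holders={T1,T3}
Final holders: {T1,T3} -> 2 thread(s)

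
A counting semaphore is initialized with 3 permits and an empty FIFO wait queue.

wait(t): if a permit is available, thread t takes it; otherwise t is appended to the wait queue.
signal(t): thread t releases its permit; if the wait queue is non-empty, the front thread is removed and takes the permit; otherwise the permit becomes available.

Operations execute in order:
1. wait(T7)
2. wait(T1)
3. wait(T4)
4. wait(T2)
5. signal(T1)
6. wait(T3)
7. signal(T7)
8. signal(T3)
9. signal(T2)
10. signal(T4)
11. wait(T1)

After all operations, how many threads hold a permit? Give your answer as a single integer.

Step 1: wait(T7) -> count=2 queue=[] holders={T7}
Step 2: wait(T1) -> count=1 queue=[] holders={T1,T7}
Step 3: wait(T4) -> count=0 queue=[] holders={T1,T4,T7}
Step 4: wait(T2) -> count=0 queue=[T2] holders={T1,T4,T7}
Step 5: signal(T1) -> count=0 queue=[] holders={T2,T4,T7}
Step 6: wait(T3) -> count=0 queue=[T3] holders={T2,T4,T7}
Step 7: signal(T7) -> count=0 queue=[] holders={T2,T3,T4}
Step 8: signal(T3) -> count=1 queue=[] holders={T2,T4}
Step 9: signal(T2) -> count=2 queue=[] holders={T4}
Step 10: signal(T4) -> count=3 queue=[] holders={none}
Step 11: wait(T1) -> count=2 queue=[] holders={T1}
Final holders: {T1} -> 1 thread(s)

Answer: 1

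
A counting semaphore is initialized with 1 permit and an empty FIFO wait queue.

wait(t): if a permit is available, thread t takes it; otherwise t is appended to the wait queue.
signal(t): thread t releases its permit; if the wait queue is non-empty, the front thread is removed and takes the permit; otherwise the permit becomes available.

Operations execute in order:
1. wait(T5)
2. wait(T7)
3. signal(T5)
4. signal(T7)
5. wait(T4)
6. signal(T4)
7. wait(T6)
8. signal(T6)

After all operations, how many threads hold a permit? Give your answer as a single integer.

Step 1: wait(T5) -> count=0 queue=[] holders={T5}
Step 2: wait(T7) -> count=0 queue=[T7] holders={T5}
Step 3: signal(T5) -> count=0 queue=[] holders={T7}
Step 4: signal(T7) -> count=1 queue=[] holders={none}
Step 5: wait(T4) -> count=0 queue=[] holders={T4}
Step 6: signal(T4) -> count=1 queue=[] holders={none}
Step 7: wait(T6) -> count=0 queue=[] holders={T6}
Step 8: signal(T6) -> count=1 queue=[] holders={none}
Final holders: {none} -> 0 thread(s)

Answer: 0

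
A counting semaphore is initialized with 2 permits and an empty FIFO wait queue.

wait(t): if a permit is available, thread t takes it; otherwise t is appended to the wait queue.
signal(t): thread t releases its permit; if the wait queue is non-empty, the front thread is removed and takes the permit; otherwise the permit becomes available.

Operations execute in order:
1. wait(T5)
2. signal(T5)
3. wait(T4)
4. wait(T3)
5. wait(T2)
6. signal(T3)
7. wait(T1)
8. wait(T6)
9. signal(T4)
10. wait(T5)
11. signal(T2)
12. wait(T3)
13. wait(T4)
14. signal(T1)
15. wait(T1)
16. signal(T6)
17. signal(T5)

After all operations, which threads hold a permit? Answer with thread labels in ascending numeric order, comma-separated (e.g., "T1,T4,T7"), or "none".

Step 1: wait(T5) -> count=1 queue=[] holders={T5}
Step 2: signal(T5) -> count=2 queue=[] holders={none}
Step 3: wait(T4) -> count=1 queue=[] holders={T4}
Step 4: wait(T3) -> count=0 queue=[] holders={T3,T4}
Step 5: wait(T2) -> count=0 queue=[T2] holders={T3,T4}
Step 6: signal(T3) -> count=0 queue=[] holders={T2,T4}
Step 7: wait(T1) -> count=0 queue=[T1] holders={T2,T4}
Step 8: wait(T6) -> count=0 queue=[T1,T6] holders={T2,T4}
Step 9: signal(T4) -> count=0 queue=[T6] holders={T1,T2}
Step 10: wait(T5) -> count=0 queue=[T6,T5] holders={T1,T2}
Step 11: signal(T2) -> count=0 queue=[T5] holders={T1,T6}
Step 12: wait(T3) -> count=0 queue=[T5,T3] holders={T1,T6}
Step 13: wait(T4) -> count=0 queue=[T5,T3,T4] holders={T1,T6}
Step 14: signal(T1) -> count=0 queue=[T3,T4] holders={T5,T6}
Step 15: wait(T1) -> count=0 queue=[T3,T4,T1] holders={T5,T6}
Step 16: signal(T6) -> count=0 queue=[T4,T1] holders={T3,T5}
Step 17: signal(T5) -> count=0 queue=[T1] holders={T3,T4}
Final holders: T3,T4

Answer: T3,T4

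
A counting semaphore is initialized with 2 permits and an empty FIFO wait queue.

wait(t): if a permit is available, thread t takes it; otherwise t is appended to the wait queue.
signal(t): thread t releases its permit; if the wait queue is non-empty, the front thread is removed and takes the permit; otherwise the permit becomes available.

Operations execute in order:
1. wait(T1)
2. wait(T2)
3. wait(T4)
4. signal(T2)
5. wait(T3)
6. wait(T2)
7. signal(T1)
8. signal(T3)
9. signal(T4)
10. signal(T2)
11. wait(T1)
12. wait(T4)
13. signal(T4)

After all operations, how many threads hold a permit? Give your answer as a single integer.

Step 1: wait(T1) -> count=1 queue=[] holders={T1}
Step 2: wait(T2) -> count=0 queue=[] holders={T1,T2}
Step 3: wait(T4) -> count=0 queue=[T4] holders={T1,T2}
Step 4: signal(T2) -> count=0 queue=[] holders={T1,T4}
Step 5: wait(T3) -> count=0 queue=[T3] holders={T1,T4}
Step 6: wait(T2) -> count=0 queue=[T3,T2] holders={T1,T4}
Step 7: signal(T1) -> count=0 queue=[T2] holders={T3,T4}
Step 8: signal(T3) -> count=0 queue=[] holders={T2,T4}
Step 9: signal(T4) -> count=1 queue=[] holders={T2}
Step 10: signal(T2) -> count=2 queue=[] holders={none}
Step 11: wait(T1) -> count=1 queue=[] holders={T1}
Step 12: wait(T4) -> count=0 queue=[] holders={T1,T4}
Step 13: signal(T4) -> count=1 queue=[] holders={T1}
Final holders: {T1} -> 1 thread(s)

Answer: 1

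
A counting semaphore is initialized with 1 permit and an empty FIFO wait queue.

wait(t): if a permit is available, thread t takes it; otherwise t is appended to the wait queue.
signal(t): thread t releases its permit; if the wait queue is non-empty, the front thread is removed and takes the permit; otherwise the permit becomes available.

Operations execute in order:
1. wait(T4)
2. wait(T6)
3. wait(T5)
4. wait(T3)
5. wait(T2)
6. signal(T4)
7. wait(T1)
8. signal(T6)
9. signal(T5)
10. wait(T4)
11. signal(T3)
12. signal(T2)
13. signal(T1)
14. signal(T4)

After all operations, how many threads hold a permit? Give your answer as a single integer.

Step 1: wait(T4) -> count=0 queue=[] holders={T4}
Step 2: wait(T6) -> count=0 queue=[T6] holders={T4}
Step 3: wait(T5) -> count=0 queue=[T6,T5] holders={T4}
Step 4: wait(T3) -> count=0 queue=[T6,T5,T3] holders={T4}
Step 5: wait(T2) -> count=0 queue=[T6,T5,T3,T2] holders={T4}
Step 6: signal(T4) -> count=0 queue=[T5,T3,T2] holders={T6}
Step 7: wait(T1) -> count=0 queue=[T5,T3,T2,T1] holders={T6}
Step 8: signal(T6) -> count=0 queue=[T3,T2,T1] holders={T5}
Step 9: signal(T5) -> count=0 queue=[T2,T1] holders={T3}
Step 10: wait(T4) -> count=0 queue=[T2,T1,T4] holders={T3}
Step 11: signal(T3) -> count=0 queue=[T1,T4] holders={T2}
Step 12: signal(T2) -> count=0 queue=[T4] holders={T1}
Step 13: signal(T1) -> count=0 queue=[] holders={T4}
Step 14: signal(T4) -> count=1 queue=[] holders={none}
Final holders: {none} -> 0 thread(s)

Answer: 0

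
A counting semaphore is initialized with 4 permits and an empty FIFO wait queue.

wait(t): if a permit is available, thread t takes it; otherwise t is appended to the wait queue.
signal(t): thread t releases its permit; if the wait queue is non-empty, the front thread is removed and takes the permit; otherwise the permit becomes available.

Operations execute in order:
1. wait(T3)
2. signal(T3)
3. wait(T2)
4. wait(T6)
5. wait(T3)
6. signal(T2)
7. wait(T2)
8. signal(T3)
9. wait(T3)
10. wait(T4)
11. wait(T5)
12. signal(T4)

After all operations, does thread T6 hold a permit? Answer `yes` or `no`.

Step 1: wait(T3) -> count=3 queue=[] holders={T3}
Step 2: signal(T3) -> count=4 queue=[] holders={none}
Step 3: wait(T2) -> count=3 queue=[] holders={T2}
Step 4: wait(T6) -> count=2 queue=[] holders={T2,T6}
Step 5: wait(T3) -> count=1 queue=[] holders={T2,T3,T6}
Step 6: signal(T2) -> count=2 queue=[] holders={T3,T6}
Step 7: wait(T2) -> count=1 queue=[] holders={T2,T3,T6}
Step 8: signal(T3) -> count=2 queue=[] holders={T2,T6}
Step 9: wait(T3) -> count=1 queue=[] holders={T2,T3,T6}
Step 10: wait(T4) -> count=0 queue=[] holders={T2,T3,T4,T6}
Step 11: wait(T5) -> count=0 queue=[T5] holders={T2,T3,T4,T6}
Step 12: signal(T4) -> count=0 queue=[] holders={T2,T3,T5,T6}
Final holders: {T2,T3,T5,T6} -> T6 in holders

Answer: yes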